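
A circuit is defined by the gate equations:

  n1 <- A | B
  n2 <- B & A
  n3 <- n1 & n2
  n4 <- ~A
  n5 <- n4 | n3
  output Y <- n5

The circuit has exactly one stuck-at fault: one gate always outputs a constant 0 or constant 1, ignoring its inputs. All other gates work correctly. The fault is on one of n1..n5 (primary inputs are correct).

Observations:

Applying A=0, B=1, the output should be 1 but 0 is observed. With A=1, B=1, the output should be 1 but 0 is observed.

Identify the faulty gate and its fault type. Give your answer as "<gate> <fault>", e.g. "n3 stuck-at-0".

Fault-free values for test 1 (A=0, B=1): n1=1, n2=0, n3=0, n4=1, n5=1, giving Y=1. Observed 0.
Test 1: faults giving observed 0 are {n4 stuck-at-0, n5 stuck-at-0}.
Test 2 (A=1, B=1): fault-free n1=1, n2=1, n3=1, n4=0, n5=1 → 1; observed 0. Eliminates n4 stuck-at-0.
Only n5 stuck-at-0 is consistent with every test.

n5 stuck-at-0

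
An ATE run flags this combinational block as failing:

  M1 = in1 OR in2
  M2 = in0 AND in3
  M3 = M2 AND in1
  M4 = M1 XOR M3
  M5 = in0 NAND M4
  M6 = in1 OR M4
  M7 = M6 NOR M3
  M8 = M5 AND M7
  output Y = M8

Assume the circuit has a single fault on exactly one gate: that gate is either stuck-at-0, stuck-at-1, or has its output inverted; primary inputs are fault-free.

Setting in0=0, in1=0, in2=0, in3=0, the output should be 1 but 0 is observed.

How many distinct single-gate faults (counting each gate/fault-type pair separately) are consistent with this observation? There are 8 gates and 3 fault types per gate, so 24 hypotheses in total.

Fault-free: M1=0, M2=0, M3=0, M4=0, M5=1, M6=0, M7=1, M8=1 → 1. Observed 0.
  M1: stuck-at-1, inverted output ✓; others ✗
  M2: none of the 3 fault types match ✗
  M3: stuck-at-1, inverted output ✓; others ✗
  M4: stuck-at-1, inverted output ✓; others ✗
  M5: stuck-at-0, inverted output ✓; others ✗
  M6: stuck-at-1, inverted output ✓; others ✗
  M7: stuck-at-0, inverted output ✓; others ✗
  M8: stuck-at-0, inverted output ✓; others ✗
Consistent faults: {M1 stuck-at-1, M1 inverted output, M3 stuck-at-1, M3 inverted output, M4 stuck-at-1, M4 inverted output, M5 stuck-at-0, M5 inverted output, M6 stuck-at-1, M6 inverted output, M7 stuck-at-0, M7 inverted output, M8 stuck-at-0, M8 inverted output} — 14 in all.

14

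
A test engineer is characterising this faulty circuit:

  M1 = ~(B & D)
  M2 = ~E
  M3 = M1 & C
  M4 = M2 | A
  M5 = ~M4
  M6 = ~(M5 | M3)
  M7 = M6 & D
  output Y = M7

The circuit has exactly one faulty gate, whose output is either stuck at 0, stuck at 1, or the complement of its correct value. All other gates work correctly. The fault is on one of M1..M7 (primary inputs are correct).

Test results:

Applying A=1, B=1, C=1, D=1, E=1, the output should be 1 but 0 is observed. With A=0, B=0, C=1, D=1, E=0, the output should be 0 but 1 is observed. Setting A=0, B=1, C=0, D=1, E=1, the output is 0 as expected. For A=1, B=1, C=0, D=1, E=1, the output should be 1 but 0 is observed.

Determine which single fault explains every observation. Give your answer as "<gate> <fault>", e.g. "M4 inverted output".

M3 inverted output

Fault-free values for test 1 (A=1, B=1, C=1, D=1, E=1): M1=0, M2=0, M3=0, M4=1, M5=0, M6=1, M7=1, giving Y=1. Observed 0.
Test 1: faults giving observed 0 are {M1 stuck-at-1, M1 inverted output, M3 stuck-at-1, M3 inverted output, M4 stuck-at-0, M4 inverted output, M5 stuck-at-1, M5 inverted output, M6 stuck-at-0, M6 inverted output, M7 stuck-at-0, M7 inverted output}.
Test 2 (A=0, B=0, C=1, D=1, E=0): fault-free M1=1, M2=1, M3=1, M4=1, M5=0, M6=0, M7=0 → 0; observed 1. Eliminates M1 stuck-at-1, M3 stuck-at-1, M4 stuck-at-0, M4 inverted output, M5 stuck-at-1, M5 inverted output, M6 stuck-at-0, M7 stuck-at-0.
Test 3 (A=0, B=1, C=0, D=1, E=1): fault-free M1=0, M2=0, M3=0, M4=0, M5=1, M6=0, M7=0 → 0; observed 0. Eliminates M6 inverted output, M7 inverted output.
Test 4 (A=1, B=1, C=0, D=1, E=1): fault-free M1=0, M2=0, M3=0, M4=1, M5=0, M6=1, M7=1 → 1; observed 0. Eliminates M1 inverted output.
Only M3 inverted output is consistent with every test.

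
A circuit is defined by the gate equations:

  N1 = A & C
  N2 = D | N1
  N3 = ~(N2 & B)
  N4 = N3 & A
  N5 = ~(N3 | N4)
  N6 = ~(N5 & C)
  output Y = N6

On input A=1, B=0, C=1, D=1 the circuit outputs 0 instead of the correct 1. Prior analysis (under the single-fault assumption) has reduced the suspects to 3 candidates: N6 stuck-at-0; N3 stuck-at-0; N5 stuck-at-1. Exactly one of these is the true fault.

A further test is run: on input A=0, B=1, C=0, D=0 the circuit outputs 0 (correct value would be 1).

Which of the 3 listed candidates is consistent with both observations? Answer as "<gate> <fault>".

Evaluate each candidate on input A=0, B=1, C=0, D=0:
  N6 stuck-at-0: N1=0, N2=0, N3=1, N4=0, N5=0, N6=0 [stuck-at-0] → 0 — matches
  N3 stuck-at-0: N1=0, N2=0, N3=0 [stuck-at-0], N4=0, N5=1, N6=1 → 1 — eliminated
  N5 stuck-at-1: N1=0, N2=0, N3=1, N4=0, N5=1 [stuck-at-1], N6=1 → 1 — eliminated
Only N6 stuck-at-0 reproduces the observed 0.

N6 stuck-at-0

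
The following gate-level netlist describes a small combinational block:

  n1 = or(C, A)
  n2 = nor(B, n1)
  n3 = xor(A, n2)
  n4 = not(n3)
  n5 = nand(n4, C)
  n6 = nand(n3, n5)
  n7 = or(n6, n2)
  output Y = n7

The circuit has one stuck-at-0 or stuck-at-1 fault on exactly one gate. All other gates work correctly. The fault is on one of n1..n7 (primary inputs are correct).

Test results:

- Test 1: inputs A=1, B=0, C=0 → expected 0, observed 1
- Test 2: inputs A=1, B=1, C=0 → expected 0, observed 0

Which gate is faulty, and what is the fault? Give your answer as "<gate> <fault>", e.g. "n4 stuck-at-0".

n1 stuck-at-0

Fault-free values for test 1 (A=1, B=0, C=0): n1=1, n2=0, n3=1, n4=0, n5=1, n6=0, n7=0, giving Y=0. Observed 1.
Test 1: faults giving observed 1 are {n1 stuck-at-0, n2 stuck-at-1, n3 stuck-at-0, n5 stuck-at-0, n6 stuck-at-1, n7 stuck-at-1}.
Test 2 (A=1, B=1, C=0): fault-free n1=1, n2=0, n3=1, n4=0, n5=1, n6=0, n7=0 → 0; observed 0. Eliminates n2 stuck-at-1, n3 stuck-at-0, n5 stuck-at-0, n6 stuck-at-1, n7 stuck-at-1.
Only n1 stuck-at-0 is consistent with every test.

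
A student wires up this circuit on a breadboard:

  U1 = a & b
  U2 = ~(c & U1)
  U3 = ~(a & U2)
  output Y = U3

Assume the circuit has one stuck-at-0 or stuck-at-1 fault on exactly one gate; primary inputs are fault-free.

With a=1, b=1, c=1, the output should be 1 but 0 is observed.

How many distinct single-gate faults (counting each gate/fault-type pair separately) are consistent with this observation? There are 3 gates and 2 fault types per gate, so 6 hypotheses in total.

3

Fault-free: U1=1, U2=0, U3=1 → 1. Observed 0.
  U1 stuck-at-0: output 0 ✓
  U1 stuck-at-1: output 1 ✗
  U2 stuck-at-0: output 1 ✗
  U2 stuck-at-1: output 0 ✓
  U3 stuck-at-0: output 0 ✓
  U3 stuck-at-1: output 1 ✗
Consistent faults: {U1 stuck-at-0, U2 stuck-at-1, U3 stuck-at-0} — 3 in all.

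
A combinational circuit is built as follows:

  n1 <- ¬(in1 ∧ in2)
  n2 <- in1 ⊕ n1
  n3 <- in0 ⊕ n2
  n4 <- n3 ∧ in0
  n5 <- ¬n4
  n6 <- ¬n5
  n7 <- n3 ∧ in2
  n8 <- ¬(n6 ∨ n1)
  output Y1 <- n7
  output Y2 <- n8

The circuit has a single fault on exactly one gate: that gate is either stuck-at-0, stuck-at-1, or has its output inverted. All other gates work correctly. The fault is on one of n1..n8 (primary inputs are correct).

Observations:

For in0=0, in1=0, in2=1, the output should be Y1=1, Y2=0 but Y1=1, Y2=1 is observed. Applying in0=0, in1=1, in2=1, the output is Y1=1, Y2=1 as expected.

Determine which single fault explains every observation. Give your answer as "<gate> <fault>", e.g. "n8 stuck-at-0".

Fault-free values for test 1 (in0=0, in1=0, in2=1): n1=1, n2=1, n3=1, n4=0, n5=1, n6=0, n7=1, n8=0, giving Y1=1, Y2=0. Observed Y1=1, Y2=1.
Test 1: faults giving observed Y1=1, Y2=1 are {n8 stuck-at-1, n8 inverted output}.
Test 2 (in0=0, in1=1, in2=1): fault-free n1=0, n2=1, n3=1, n4=0, n5=1, n6=0, n7=1, n8=1 → Y1=1, Y2=1; observed Y1=1, Y2=1. Eliminates n8 inverted output.
Only n8 stuck-at-1 is consistent with every test.

n8 stuck-at-1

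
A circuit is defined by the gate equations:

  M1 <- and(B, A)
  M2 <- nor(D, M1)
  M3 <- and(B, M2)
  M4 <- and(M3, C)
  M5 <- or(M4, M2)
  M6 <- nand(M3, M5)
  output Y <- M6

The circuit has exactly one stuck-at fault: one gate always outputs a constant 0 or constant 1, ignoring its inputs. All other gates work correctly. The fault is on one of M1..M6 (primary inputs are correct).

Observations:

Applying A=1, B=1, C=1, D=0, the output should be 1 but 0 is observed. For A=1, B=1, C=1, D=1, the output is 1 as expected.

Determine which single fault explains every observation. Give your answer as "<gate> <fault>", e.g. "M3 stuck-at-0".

M1 stuck-at-0

Fault-free values for test 1 (A=1, B=1, C=1, D=0): M1=1, M2=0, M3=0, M4=0, M5=0, M6=1, giving Y=1. Observed 0.
Test 1: faults giving observed 0 are {M1 stuck-at-0, M2 stuck-at-1, M3 stuck-at-1, M6 stuck-at-0}.
Test 2 (A=1, B=1, C=1, D=1): fault-free M1=1, M2=0, M3=0, M4=0, M5=0, M6=1 → 1; observed 1. Eliminates M2 stuck-at-1, M3 stuck-at-1, M6 stuck-at-0.
Only M1 stuck-at-0 is consistent with every test.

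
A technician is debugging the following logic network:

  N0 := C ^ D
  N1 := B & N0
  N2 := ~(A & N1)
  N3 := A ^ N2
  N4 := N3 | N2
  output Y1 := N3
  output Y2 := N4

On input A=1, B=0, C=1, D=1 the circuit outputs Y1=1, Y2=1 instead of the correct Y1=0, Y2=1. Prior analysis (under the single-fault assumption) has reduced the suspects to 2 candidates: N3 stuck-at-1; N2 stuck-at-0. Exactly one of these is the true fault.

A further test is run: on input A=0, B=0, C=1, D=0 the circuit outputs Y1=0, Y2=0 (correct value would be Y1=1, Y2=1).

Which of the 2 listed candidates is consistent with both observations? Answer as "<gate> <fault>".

Evaluate each candidate on input A=0, B=0, C=1, D=0:
  N3 stuck-at-1: N0=1, N1=0, N2=1, N3=1 [stuck-at-1], N4=1 → Y1=1, Y2=1 — eliminated
  N2 stuck-at-0: N0=1, N1=0, N2=0 [stuck-at-0], N3=0, N4=0 → Y1=0, Y2=0 — matches
Only N2 stuck-at-0 reproduces the observed Y1=0, Y2=0.

N2 stuck-at-0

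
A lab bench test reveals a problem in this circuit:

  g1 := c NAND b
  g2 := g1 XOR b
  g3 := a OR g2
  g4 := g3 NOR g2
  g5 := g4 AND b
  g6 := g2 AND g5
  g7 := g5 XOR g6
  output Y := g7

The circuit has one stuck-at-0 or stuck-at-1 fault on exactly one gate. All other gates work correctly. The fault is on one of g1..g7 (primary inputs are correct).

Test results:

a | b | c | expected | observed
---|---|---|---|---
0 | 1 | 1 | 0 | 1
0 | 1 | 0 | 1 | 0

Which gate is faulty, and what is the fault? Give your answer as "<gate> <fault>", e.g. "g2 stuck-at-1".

Fault-free values for test 1 (a=0, b=1, c=1): g1=0, g2=1, g3=1, g4=0, g5=0, g6=0, g7=0, giving Y=0. Observed 1.
Test 1: faults giving observed 1 are {g1 stuck-at-1, g2 stuck-at-0, g6 stuck-at-1, g7 stuck-at-1}.
Test 2 (a=0, b=1, c=0): fault-free g1=1, g2=0, g3=0, g4=1, g5=1, g6=0, g7=1 → 1; observed 0. Eliminates g1 stuck-at-1, g2 stuck-at-0, g7 stuck-at-1.
Only g6 stuck-at-1 is consistent with every test.

g6 stuck-at-1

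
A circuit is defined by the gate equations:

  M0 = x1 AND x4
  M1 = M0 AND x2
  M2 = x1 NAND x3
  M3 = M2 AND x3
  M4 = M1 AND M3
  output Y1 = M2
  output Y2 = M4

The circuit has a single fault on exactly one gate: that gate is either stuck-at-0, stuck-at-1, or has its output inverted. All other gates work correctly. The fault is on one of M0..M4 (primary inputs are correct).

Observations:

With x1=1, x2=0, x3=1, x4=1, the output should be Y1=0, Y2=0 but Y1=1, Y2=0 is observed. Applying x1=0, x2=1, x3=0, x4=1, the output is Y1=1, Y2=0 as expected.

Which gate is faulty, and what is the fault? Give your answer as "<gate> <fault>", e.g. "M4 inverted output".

M2 stuck-at-1

Fault-free values for test 1 (x1=1, x2=0, x3=1, x4=1): M0=1, M1=0, M2=0, M3=0, M4=0, giving Y1=0, Y2=0. Observed Y1=1, Y2=0.
Test 1: faults giving observed Y1=1, Y2=0 are {M2 stuck-at-1, M2 inverted output}.
Test 2 (x1=0, x2=1, x3=0, x4=1): fault-free M0=0, M1=0, M2=1, M3=0, M4=0 → Y1=1, Y2=0; observed Y1=1, Y2=0. Eliminates M2 inverted output.
Only M2 stuck-at-1 is consistent with every test.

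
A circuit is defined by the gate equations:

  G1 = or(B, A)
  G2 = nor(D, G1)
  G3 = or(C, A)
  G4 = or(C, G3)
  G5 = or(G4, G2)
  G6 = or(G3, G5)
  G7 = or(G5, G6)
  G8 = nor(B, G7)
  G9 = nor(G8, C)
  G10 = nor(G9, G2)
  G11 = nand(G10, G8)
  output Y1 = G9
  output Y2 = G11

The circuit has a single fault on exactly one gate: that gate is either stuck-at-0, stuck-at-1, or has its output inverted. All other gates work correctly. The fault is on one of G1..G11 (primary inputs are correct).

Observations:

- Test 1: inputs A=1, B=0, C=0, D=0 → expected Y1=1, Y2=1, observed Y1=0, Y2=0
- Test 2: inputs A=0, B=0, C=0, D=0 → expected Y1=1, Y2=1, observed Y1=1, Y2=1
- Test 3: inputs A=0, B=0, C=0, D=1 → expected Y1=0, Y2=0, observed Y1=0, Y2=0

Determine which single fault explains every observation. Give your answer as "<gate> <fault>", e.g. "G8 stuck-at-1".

G3 stuck-at-0

Fault-free values for test 1 (A=1, B=0, C=0, D=0): G1=1, G2=0, G3=1, G4=1, G5=1, G6=1, G7=1, G8=0, G9=1, G10=0, G11=1, giving Y1=1, Y2=1. Observed Y1=0, Y2=0.
Test 1: faults giving observed Y1=0, Y2=0 are {G3 stuck-at-0, G3 inverted output, G7 stuck-at-0, G7 inverted output, G8 stuck-at-1, G8 inverted output}.
Test 2 (A=0, B=0, C=0, D=0): fault-free G1=0, G2=1, G3=0, G4=0, G5=1, G6=1, G7=1, G8=0, G9=1, G10=0, G11=1 → Y1=1, Y2=1; observed Y1=1, Y2=1. Eliminates G7 stuck-at-0, G7 inverted output, G8 stuck-at-1, G8 inverted output.
Test 3 (A=0, B=0, C=0, D=1): fault-free G1=0, G2=0, G3=0, G4=0, G5=0, G6=0, G7=0, G8=1, G9=0, G10=1, G11=0 → Y1=0, Y2=0; observed Y1=0, Y2=0. Eliminates G3 inverted output.
Only G3 stuck-at-0 is consistent with every test.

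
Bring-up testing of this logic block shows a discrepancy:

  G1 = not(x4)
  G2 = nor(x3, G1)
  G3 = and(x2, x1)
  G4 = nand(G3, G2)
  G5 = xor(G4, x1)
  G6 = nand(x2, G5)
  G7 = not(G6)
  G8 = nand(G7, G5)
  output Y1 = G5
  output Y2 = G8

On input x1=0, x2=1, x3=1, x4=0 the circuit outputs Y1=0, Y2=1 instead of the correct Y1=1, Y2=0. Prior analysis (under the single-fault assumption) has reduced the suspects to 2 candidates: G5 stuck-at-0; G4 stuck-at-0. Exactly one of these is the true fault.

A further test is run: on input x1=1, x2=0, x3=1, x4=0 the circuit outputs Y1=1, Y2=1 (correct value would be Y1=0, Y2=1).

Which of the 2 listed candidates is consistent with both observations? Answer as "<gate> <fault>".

G4 stuck-at-0

Evaluate each candidate on input x1=1, x2=0, x3=1, x4=0:
  G5 stuck-at-0: G1=1, G2=0, G3=0, G4=1, G5=0 [stuck-at-0], G6=1, G7=0, G8=1 → Y1=0, Y2=1 — eliminated
  G4 stuck-at-0: G1=1, G2=0, G3=0, G4=0 [stuck-at-0], G5=1, G6=1, G7=0, G8=1 → Y1=1, Y2=1 — matches
Only G4 stuck-at-0 reproduces the observed Y1=1, Y2=1.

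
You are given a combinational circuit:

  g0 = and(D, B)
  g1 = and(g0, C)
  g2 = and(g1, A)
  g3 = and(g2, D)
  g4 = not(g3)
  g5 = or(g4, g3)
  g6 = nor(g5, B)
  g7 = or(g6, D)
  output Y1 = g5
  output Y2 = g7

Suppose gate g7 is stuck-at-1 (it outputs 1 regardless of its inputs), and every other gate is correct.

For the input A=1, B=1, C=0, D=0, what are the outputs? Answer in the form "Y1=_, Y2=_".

Propagate with g7 forced: g0=0, g1=0, g2=0, g3=0, g4=1, g5=1, g6=0, g7=1 [stuck-at-1].
So the outputs are Y1=1, Y2=1. (Without the fault they would be Y1=1, Y2=0.)

Y1=1, Y2=1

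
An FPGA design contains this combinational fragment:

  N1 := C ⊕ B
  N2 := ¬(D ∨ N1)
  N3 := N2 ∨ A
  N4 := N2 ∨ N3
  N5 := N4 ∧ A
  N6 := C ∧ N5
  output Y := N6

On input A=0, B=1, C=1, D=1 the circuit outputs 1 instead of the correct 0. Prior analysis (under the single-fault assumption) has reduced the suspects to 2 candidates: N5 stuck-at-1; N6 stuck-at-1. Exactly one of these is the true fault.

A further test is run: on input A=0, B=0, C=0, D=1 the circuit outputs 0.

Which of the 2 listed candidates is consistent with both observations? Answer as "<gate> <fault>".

Evaluate each candidate on input A=0, B=0, C=0, D=1:
  N5 stuck-at-1: N1=0, N2=0, N3=0, N4=0, N5=1 [stuck-at-1], N6=0 → 0 — matches
  N6 stuck-at-1: N1=0, N2=0, N3=0, N4=0, N5=0, N6=1 [stuck-at-1] → 1 — eliminated
Only N5 stuck-at-1 reproduces the observed 0.

N5 stuck-at-1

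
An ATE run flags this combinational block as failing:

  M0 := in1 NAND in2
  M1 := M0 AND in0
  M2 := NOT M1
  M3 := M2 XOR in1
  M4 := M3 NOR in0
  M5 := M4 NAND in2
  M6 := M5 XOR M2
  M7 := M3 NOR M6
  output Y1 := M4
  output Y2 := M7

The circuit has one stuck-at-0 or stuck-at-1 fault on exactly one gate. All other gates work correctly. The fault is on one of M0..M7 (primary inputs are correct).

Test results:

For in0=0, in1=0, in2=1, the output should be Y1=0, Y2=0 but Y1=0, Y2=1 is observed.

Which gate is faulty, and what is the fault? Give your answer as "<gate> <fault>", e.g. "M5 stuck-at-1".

Fault-free values for test 1 (in0=0, in1=0, in2=1): M0=1, M1=0, M2=1, M3=1, M4=0, M5=1, M6=0, M7=0, giving Y1=0, Y2=0. Observed Y1=0, Y2=1.
Test 1: faults giving observed Y1=0, Y2=1 are {M7 stuck-at-1}.
Only M7 stuck-at-1 is consistent with every test.

M7 stuck-at-1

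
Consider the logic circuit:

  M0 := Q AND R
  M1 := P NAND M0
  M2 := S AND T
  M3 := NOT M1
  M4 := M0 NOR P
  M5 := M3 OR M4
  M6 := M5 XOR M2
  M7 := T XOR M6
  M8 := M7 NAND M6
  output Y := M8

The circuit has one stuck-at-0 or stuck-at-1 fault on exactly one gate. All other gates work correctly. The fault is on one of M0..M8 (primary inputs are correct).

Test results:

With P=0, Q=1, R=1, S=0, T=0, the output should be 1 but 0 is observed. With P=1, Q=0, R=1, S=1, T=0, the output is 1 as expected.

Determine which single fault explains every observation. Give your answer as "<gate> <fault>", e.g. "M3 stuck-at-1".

M0 stuck-at-0

Fault-free values for test 1 (P=0, Q=1, R=1, S=0, T=0): M0=1, M1=1, M2=0, M3=0, M4=0, M5=0, M6=0, M7=0, M8=1, giving Y=1. Observed 0.
Test 1: faults giving observed 0 are {M0 stuck-at-0, M1 stuck-at-0, M2 stuck-at-1, M3 stuck-at-1, M4 stuck-at-1, M5 stuck-at-1, M6 stuck-at-1, M8 stuck-at-0}.
Test 2 (P=1, Q=0, R=1, S=1, T=0): fault-free M0=0, M1=1, M2=0, M3=0, M4=0, M5=0, M6=0, M7=0, M8=1 → 1; observed 1. Eliminates M1 stuck-at-0, M2 stuck-at-1, M3 stuck-at-1, M4 stuck-at-1, M5 stuck-at-1, M6 stuck-at-1, M8 stuck-at-0.
Only M0 stuck-at-0 is consistent with every test.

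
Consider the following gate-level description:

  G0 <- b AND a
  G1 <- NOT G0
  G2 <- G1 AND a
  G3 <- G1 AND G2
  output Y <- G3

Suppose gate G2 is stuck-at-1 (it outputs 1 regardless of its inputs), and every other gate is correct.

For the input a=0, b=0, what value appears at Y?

1

Propagate with G2 forced: G0=0, G1=1, G2=1 [stuck-at-1], G3=1.
So Y = 1. (Without the fault it would be 0.)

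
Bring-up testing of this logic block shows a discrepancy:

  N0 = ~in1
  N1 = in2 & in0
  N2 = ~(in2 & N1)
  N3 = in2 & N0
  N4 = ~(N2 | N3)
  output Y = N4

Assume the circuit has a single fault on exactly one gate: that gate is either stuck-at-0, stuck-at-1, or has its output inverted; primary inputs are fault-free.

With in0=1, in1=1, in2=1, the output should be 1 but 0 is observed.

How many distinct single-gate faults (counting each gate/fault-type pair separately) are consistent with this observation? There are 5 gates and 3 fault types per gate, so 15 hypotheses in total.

Fault-free: N0=0, N1=1, N2=0, N3=0, N4=1 → 1. Observed 0.
  N0: stuck-at-1, inverted output ✓; others ✗
  N1: stuck-at-0, inverted output ✓; others ✗
  N2: stuck-at-1, inverted output ✓; others ✗
  N3: stuck-at-1, inverted output ✓; others ✗
  N4: stuck-at-0, inverted output ✓; others ✗
Consistent faults: {N0 stuck-at-1, N0 inverted output, N1 stuck-at-0, N1 inverted output, N2 stuck-at-1, N2 inverted output, N3 stuck-at-1, N3 inverted output, N4 stuck-at-0, N4 inverted output} — 10 in all.

10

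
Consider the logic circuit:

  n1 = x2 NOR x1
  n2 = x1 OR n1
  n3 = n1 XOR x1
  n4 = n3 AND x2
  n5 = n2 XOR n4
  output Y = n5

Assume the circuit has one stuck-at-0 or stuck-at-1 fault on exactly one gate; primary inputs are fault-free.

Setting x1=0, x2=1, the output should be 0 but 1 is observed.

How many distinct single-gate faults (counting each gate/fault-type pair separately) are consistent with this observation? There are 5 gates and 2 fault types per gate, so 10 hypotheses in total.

4

Fault-free: n1=0, n2=0, n3=0, n4=0, n5=0 → 0. Observed 1.
  n1 stuck-at-0: output 0 ✗
  n1 stuck-at-1: output 0 ✗
  n2 stuck-at-0: output 0 ✗
  n2 stuck-at-1: output 1 ✓
  n3 stuck-at-0: output 0 ✗
  n3 stuck-at-1: output 1 ✓
  n4 stuck-at-0: output 0 ✗
  n4 stuck-at-1: output 1 ✓
  n5 stuck-at-0: output 0 ✗
  n5 stuck-at-1: output 1 ✓
Consistent faults: {n2 stuck-at-1, n3 stuck-at-1, n4 stuck-at-1, n5 stuck-at-1} — 4 in all.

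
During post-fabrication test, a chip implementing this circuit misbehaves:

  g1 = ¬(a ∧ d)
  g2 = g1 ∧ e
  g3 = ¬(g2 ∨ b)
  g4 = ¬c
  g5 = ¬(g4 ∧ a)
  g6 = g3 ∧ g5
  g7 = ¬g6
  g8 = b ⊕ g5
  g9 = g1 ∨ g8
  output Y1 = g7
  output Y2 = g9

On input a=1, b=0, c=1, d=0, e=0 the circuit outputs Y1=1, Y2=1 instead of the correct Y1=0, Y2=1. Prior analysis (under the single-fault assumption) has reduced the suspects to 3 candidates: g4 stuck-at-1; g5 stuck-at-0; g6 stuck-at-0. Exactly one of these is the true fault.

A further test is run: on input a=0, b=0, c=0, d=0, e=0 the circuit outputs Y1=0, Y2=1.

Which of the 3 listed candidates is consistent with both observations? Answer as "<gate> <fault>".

Evaluate each candidate on input a=0, b=0, c=0, d=0, e=0:
  g4 stuck-at-1: g1=1, g2=0, g3=1, g4=1 [stuck-at-1], g5=1, g6=1, g7=0, g8=1, g9=1 → Y1=0, Y2=1 — matches
  g5 stuck-at-0: g1=1, g2=0, g3=1, g4=1, g5=0 [stuck-at-0], g6=0, g7=1, g8=0, g9=1 → Y1=1, Y2=1 — eliminated
  g6 stuck-at-0: g1=1, g2=0, g3=1, g4=1, g5=1, g6=0 [stuck-at-0], g7=1, g8=1, g9=1 → Y1=1, Y2=1 — eliminated
Only g4 stuck-at-1 reproduces the observed Y1=0, Y2=1.

g4 stuck-at-1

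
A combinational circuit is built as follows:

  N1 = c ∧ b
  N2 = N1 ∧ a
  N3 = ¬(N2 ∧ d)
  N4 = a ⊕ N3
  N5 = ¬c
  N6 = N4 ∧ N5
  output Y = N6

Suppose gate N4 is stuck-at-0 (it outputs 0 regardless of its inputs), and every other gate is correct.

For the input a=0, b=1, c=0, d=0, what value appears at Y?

0

Propagate with N4 forced: N1=0, N2=0, N3=1, N4=0 [stuck-at-0], N5=1, N6=0.
So Y = 0. (Without the fault it would be 1.)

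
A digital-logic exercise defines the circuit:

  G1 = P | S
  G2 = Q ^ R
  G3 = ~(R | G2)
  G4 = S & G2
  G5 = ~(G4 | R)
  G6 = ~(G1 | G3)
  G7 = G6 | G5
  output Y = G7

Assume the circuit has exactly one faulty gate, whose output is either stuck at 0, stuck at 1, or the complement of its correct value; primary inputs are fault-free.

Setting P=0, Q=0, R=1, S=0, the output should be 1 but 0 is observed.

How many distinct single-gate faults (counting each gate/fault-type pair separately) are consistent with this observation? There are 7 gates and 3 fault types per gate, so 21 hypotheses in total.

Fault-free: G1=0, G2=1, G3=0, G4=0, G5=0, G6=1, G7=1 → 1. Observed 0.
  G1: stuck-at-1, inverted output ✓; others ✗
  G2: none of the 3 fault types match ✗
  G3: stuck-at-1, inverted output ✓; others ✗
  G4: none of the 3 fault types match ✗
  G5: none of the 3 fault types match ✗
  G6: stuck-at-0, inverted output ✓; others ✗
  G7: stuck-at-0, inverted output ✓; others ✗
Consistent faults: {G1 stuck-at-1, G1 inverted output, G3 stuck-at-1, G3 inverted output, G6 stuck-at-0, G6 inverted output, G7 stuck-at-0, G7 inverted output} — 8 in all.

8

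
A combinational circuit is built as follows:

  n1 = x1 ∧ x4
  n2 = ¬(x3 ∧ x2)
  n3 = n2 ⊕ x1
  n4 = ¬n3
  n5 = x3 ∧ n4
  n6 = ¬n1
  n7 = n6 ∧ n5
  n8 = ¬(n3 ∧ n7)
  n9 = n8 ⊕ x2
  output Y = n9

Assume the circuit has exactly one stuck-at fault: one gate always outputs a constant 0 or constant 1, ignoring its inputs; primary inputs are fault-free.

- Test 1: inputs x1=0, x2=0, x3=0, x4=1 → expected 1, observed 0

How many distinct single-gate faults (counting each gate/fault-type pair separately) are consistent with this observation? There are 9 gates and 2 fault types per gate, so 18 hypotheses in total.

4

Fault-free: n1=0, n2=1, n3=1, n4=0, n5=0, n6=1, n7=0, n8=1, n9=1 → 1. Observed 0.
  n1: none of the 2 fault types match ✗
  n2: none of the 2 fault types match ✗
  n3: none of the 2 fault types match ✗
  n4: none of the 2 fault types match ✗
  n5: stuck-at-1 ✓; others ✗
  n6: none of the 2 fault types match ✗
  n7: stuck-at-1 ✓; others ✗
  n8: stuck-at-0 ✓; others ✗
  n9: stuck-at-0 ✓; others ✗
Consistent faults: {n5 stuck-at-1, n7 stuck-at-1, n8 stuck-at-0, n9 stuck-at-0} — 4 in all.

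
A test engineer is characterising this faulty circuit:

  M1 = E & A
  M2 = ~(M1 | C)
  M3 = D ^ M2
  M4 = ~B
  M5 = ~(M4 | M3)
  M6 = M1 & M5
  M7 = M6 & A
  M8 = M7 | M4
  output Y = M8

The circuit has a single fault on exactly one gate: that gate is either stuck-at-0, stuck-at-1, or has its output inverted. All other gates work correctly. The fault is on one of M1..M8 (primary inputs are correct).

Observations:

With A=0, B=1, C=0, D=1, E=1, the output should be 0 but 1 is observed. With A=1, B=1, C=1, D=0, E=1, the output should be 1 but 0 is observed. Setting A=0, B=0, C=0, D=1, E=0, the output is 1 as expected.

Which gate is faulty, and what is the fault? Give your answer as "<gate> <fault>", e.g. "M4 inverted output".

Fault-free values for test 1 (A=0, B=1, C=0, D=1, E=1): M1=0, M2=1, M3=0, M4=0, M5=1, M6=0, M7=0, M8=0, giving Y=0. Observed 1.
Test 1: faults giving observed 1 are {M4 stuck-at-1, M4 inverted output, M7 stuck-at-1, M7 inverted output, M8 stuck-at-1, M8 inverted output}.
Test 2 (A=1, B=1, C=1, D=0, E=1): fault-free M1=1, M2=0, M3=0, M4=0, M5=1, M6=1, M7=1, M8=1 → 1; observed 0. Eliminates M4 stuck-at-1, M4 inverted output, M7 stuck-at-1, M8 stuck-at-1.
Test 3 (A=0, B=0, C=0, D=1, E=0): fault-free M1=0, M2=1, M3=0, M4=1, M5=0, M6=0, M7=0, M8=1 → 1; observed 1. Eliminates M8 inverted output.
Only M7 inverted output is consistent with every test.

M7 inverted output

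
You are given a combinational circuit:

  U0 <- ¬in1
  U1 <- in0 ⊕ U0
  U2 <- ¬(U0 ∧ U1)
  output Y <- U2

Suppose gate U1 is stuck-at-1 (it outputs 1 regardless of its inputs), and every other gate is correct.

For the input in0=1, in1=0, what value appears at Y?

0

Propagate with U1 forced: U0=1, U1=1 [stuck-at-1], U2=0.
So Y = 0. (Without the fault it would be 1.)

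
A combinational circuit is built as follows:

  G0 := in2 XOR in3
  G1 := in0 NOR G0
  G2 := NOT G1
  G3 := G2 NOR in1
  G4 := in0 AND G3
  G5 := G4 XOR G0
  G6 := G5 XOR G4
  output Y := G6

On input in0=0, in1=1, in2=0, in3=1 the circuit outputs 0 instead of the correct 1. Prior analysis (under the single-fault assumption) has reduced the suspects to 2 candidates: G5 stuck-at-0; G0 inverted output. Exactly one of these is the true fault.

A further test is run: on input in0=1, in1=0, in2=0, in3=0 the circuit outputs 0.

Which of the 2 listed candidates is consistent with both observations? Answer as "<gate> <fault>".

G5 stuck-at-0

Evaluate each candidate on input in0=1, in1=0, in2=0, in3=0:
  G5 stuck-at-0: G0=0, G1=0, G2=1, G3=0, G4=0, G5=0 [stuck-at-0], G6=0 → 0 — matches
  G0 inverted output: G0=1 [inverted output], G1=0, G2=1, G3=0, G4=0, G5=1, G6=1 → 1 — eliminated
Only G5 stuck-at-0 reproduces the observed 0.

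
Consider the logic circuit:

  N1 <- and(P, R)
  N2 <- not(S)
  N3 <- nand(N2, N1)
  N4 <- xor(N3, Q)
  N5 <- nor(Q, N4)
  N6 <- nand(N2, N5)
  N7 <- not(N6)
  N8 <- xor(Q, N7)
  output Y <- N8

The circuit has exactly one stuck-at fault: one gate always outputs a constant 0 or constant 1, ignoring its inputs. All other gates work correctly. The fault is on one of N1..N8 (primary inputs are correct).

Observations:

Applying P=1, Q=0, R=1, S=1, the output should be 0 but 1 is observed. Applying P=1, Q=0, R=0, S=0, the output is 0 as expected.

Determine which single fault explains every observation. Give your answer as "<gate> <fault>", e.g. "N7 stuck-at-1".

Fault-free values for test 1 (P=1, Q=0, R=1, S=1): N1=1, N2=0, N3=1, N4=1, N5=0, N6=1, N7=0, N8=0, giving Y=0. Observed 1.
Test 1: faults giving observed 1 are {N2 stuck-at-1, N6 stuck-at-0, N7 stuck-at-1, N8 stuck-at-1}.
Test 2 (P=1, Q=0, R=0, S=0): fault-free N1=0, N2=1, N3=1, N4=1, N5=0, N6=1, N7=0, N8=0 → 0; observed 0. Eliminates N6 stuck-at-0, N7 stuck-at-1, N8 stuck-at-1.
Only N2 stuck-at-1 is consistent with every test.

N2 stuck-at-1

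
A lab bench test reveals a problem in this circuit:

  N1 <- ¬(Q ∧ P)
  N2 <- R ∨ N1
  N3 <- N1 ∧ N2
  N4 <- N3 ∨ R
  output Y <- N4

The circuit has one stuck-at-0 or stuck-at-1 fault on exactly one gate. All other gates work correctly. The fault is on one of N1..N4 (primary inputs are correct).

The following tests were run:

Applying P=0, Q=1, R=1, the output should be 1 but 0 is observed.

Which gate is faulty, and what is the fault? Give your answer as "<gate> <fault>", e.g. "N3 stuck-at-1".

N4 stuck-at-0

Fault-free values for test 1 (P=0, Q=1, R=1): N1=1, N2=1, N3=1, N4=1, giving Y=1. Observed 0.
Test 1: faults giving observed 0 are {N4 stuck-at-0}.
Only N4 stuck-at-0 is consistent with every test.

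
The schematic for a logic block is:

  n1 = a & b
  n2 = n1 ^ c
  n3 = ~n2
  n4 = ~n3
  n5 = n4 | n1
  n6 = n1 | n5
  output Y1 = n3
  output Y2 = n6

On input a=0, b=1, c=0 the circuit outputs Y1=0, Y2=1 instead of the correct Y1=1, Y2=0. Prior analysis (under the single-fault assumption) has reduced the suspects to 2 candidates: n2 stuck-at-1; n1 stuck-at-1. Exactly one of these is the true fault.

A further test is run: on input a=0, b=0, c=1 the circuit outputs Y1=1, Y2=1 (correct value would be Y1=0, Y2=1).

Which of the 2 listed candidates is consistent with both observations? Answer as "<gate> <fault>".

n1 stuck-at-1

Evaluate each candidate on input a=0, b=0, c=1:
  n2 stuck-at-1: n1=0, n2=1 [stuck-at-1], n3=0, n4=1, n5=1, n6=1 → Y1=0, Y2=1 — eliminated
  n1 stuck-at-1: n1=1 [stuck-at-1], n2=0, n3=1, n4=0, n5=1, n6=1 → Y1=1, Y2=1 — matches
Only n1 stuck-at-1 reproduces the observed Y1=1, Y2=1.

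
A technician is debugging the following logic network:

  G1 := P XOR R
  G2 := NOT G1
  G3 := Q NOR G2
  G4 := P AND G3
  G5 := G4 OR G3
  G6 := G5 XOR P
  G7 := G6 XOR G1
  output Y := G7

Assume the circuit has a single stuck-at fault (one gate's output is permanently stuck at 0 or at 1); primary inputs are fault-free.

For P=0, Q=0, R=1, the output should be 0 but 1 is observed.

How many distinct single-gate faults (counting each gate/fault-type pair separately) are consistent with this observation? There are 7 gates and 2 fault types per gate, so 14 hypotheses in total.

5

Fault-free: G1=1, G2=0, G3=1, G4=0, G5=1, G6=1, G7=0 → 0. Observed 1.
  G1 stuck-at-0: output 0 ✗
  G1 stuck-at-1: output 0 ✗
  G2 stuck-at-0: output 0 ✗
  G2 stuck-at-1: output 1 ✓
  G3 stuck-at-0: output 1 ✓
  G3 stuck-at-1: output 0 ✗
  G4 stuck-at-0: output 0 ✗
  G4 stuck-at-1: output 0 ✗
  G5 stuck-at-0: output 1 ✓
  G5 stuck-at-1: output 0 ✗
  G6 stuck-at-0: output 1 ✓
  G6 stuck-at-1: output 0 ✗
  G7 stuck-at-0: output 0 ✗
  G7 stuck-at-1: output 1 ✓
Consistent faults: {G2 stuck-at-1, G3 stuck-at-0, G5 stuck-at-0, G6 stuck-at-0, G7 stuck-at-1} — 5 in all.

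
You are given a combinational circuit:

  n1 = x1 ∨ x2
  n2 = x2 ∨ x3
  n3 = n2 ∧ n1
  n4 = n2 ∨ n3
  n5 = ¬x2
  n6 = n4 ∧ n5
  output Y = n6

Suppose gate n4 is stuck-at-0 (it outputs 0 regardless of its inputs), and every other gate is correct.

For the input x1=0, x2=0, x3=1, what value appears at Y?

0

Propagate with n4 forced: n1=0, n2=1, n3=0, n4=0 [stuck-at-0], n5=1, n6=0.
So Y = 0. (Without the fault it would be 1.)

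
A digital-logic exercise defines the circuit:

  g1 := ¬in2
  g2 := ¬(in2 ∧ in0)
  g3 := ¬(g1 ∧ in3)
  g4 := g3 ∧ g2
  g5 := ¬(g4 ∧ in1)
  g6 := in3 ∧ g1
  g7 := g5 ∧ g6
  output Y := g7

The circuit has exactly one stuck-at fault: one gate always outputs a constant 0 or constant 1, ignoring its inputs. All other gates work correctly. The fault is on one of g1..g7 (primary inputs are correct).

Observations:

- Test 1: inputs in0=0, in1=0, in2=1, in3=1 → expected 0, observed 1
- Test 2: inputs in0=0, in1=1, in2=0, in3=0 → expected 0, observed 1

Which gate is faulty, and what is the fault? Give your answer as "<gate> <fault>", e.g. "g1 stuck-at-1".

Fault-free values for test 1 (in0=0, in1=0, in2=1, in3=1): g1=0, g2=1, g3=1, g4=1, g5=1, g6=0, g7=0, giving Y=0. Observed 1.
Test 1: faults giving observed 1 are {g1 stuck-at-1, g6 stuck-at-1, g7 stuck-at-1}.
Test 2 (in0=0, in1=1, in2=0, in3=0): fault-free g1=1, g2=1, g3=1, g4=1, g5=0, g6=0, g7=0 → 0; observed 1. Eliminates g1 stuck-at-1, g6 stuck-at-1.
Only g7 stuck-at-1 is consistent with every test.

g7 stuck-at-1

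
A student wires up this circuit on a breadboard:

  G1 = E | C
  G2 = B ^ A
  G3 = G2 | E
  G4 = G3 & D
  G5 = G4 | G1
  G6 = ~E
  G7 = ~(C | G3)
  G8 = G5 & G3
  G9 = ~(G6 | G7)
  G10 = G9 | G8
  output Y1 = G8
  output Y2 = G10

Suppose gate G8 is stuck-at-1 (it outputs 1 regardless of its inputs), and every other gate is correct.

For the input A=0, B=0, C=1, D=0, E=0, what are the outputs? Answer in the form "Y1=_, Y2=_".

Propagate with G8 forced: G1=1, G2=0, G3=0, G4=0, G5=1, G6=1, G7=0, G8=1 [stuck-at-1], G9=0, G10=1.
So the outputs are Y1=1, Y2=1. (Without the fault they would be Y1=0, Y2=0.)

Y1=1, Y2=1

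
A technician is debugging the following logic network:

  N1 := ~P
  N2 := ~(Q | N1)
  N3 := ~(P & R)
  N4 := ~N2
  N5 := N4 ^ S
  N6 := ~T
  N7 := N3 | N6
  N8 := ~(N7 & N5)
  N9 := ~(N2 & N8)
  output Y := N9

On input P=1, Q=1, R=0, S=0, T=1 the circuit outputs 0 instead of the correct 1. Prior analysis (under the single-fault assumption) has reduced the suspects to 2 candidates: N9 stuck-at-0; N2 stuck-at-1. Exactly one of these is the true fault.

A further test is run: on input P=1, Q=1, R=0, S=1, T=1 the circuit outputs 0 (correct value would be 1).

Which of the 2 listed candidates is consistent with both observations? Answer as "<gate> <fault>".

Evaluate each candidate on input P=1, Q=1, R=0, S=1, T=1:
  N9 stuck-at-0: N1=0, N2=0, N3=1, N4=1, N5=0, N6=0, N7=1, N8=1, N9=0 [stuck-at-0] → 0 — matches
  N2 stuck-at-1: N1=0, N2=1 [stuck-at-1], N3=1, N4=0, N5=1, N6=0, N7=1, N8=0, N9=1 → 1 — eliminated
Only N9 stuck-at-0 reproduces the observed 0.

N9 stuck-at-0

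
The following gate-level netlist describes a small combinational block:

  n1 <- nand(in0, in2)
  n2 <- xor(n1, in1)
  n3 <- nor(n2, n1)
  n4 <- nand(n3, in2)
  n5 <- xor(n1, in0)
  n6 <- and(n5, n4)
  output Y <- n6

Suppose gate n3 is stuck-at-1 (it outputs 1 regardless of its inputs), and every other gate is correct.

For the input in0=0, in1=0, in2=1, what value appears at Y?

Propagate with n3 forced: n1=1, n2=1, n3=1 [stuck-at-1], n4=0, n5=1, n6=0.
So Y = 0. (Without the fault it would be 1.)

0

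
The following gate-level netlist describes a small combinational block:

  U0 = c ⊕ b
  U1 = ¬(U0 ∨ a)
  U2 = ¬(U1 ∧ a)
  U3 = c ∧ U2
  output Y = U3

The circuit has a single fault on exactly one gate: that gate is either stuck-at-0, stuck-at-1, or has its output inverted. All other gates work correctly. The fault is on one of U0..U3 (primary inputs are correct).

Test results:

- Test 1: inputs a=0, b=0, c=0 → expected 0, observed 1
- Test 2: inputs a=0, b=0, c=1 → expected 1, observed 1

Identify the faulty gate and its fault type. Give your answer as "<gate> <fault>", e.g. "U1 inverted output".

U3 stuck-at-1

Fault-free values for test 1 (a=0, b=0, c=0): U0=0, U1=1, U2=1, U3=0, giving Y=0. Observed 1.
Test 1: faults giving observed 1 are {U3 stuck-at-1, U3 inverted output}.
Test 2 (a=0, b=0, c=1): fault-free U0=1, U1=0, U2=1, U3=1 → 1; observed 1. Eliminates U3 inverted output.
Only U3 stuck-at-1 is consistent with every test.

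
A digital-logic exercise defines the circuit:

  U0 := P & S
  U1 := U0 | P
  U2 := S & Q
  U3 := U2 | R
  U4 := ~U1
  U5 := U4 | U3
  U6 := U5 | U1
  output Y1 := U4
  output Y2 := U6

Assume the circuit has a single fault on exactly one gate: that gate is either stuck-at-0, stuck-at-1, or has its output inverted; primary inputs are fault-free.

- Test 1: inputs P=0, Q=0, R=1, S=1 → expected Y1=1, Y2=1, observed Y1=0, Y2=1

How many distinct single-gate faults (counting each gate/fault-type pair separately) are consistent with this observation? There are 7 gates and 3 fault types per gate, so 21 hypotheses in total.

6

Fault-free: U0=0, U1=0, U2=0, U3=1, U4=1, U5=1, U6=1 → Y1=1, Y2=1. Observed Y1=0, Y2=1.
  U0: stuck-at-1, inverted output ✓; others ✗
  U1: stuck-at-1, inverted output ✓; others ✗
  U2: none of the 3 fault types match ✗
  U3: none of the 3 fault types match ✗
  U4: stuck-at-0, inverted output ✓; others ✗
  U5: none of the 3 fault types match ✗
  U6: none of the 3 fault types match ✗
Consistent faults: {U0 stuck-at-1, U0 inverted output, U1 stuck-at-1, U1 inverted output, U4 stuck-at-0, U4 inverted output} — 6 in all.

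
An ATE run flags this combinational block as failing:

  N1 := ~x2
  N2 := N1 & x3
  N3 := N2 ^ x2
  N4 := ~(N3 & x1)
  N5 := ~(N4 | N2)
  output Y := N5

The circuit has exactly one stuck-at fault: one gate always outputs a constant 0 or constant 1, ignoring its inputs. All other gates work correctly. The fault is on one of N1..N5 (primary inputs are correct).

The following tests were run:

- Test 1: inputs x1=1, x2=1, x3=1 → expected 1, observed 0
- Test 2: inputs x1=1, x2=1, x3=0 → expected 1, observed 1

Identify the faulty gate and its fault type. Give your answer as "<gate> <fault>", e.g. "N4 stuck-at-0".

N1 stuck-at-1

Fault-free values for test 1 (x1=1, x2=1, x3=1): N1=0, N2=0, N3=1, N4=0, N5=1, giving Y=1. Observed 0.
Test 1: faults giving observed 0 are {N1 stuck-at-1, N2 stuck-at-1, N3 stuck-at-0, N4 stuck-at-1, N5 stuck-at-0}.
Test 2 (x1=1, x2=1, x3=0): fault-free N1=0, N2=0, N3=1, N4=0, N5=1 → 1; observed 1. Eliminates N2 stuck-at-1, N3 stuck-at-0, N4 stuck-at-1, N5 stuck-at-0.
Only N1 stuck-at-1 is consistent with every test.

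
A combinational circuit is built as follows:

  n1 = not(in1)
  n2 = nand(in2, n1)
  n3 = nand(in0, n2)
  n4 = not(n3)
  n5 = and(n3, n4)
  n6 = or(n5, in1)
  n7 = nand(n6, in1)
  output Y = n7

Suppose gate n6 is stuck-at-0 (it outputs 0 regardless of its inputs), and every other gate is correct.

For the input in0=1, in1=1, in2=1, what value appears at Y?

1

Propagate with n6 forced: n1=0, n2=1, n3=0, n4=1, n5=0, n6=0 [stuck-at-0], n7=1.
So Y = 1. (Without the fault it would be 0.)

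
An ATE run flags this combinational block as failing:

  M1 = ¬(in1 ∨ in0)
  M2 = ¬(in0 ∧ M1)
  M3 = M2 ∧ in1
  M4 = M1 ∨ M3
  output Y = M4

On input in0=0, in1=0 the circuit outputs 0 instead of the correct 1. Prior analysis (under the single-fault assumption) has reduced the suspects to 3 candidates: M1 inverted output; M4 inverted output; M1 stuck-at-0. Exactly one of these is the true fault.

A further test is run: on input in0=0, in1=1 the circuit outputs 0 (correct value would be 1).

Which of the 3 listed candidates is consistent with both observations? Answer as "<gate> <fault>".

Evaluate each candidate on input in0=0, in1=1:
  M1 inverted output: M1=1 [inverted output], M2=1, M3=1, M4=1 → 1 — eliminated
  M4 inverted output: M1=0, M2=1, M3=1, M4=0 [inverted output] → 0 — matches
  M1 stuck-at-0: M1=0 [stuck-at-0], M2=1, M3=1, M4=1 → 1 — eliminated
Only M4 inverted output reproduces the observed 0.

M4 inverted output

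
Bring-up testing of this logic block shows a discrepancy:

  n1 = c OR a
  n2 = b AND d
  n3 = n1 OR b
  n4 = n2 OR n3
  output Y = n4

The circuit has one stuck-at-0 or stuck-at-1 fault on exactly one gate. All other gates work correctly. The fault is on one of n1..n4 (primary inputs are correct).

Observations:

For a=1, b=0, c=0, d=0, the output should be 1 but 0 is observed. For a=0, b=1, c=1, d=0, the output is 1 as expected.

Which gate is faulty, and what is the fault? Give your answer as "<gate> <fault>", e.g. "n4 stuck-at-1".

Fault-free values for test 1 (a=1, b=0, c=0, d=0): n1=1, n2=0, n3=1, n4=1, giving Y=1. Observed 0.
Test 1: faults giving observed 0 are {n1 stuck-at-0, n3 stuck-at-0, n4 stuck-at-0}.
Test 2 (a=0, b=1, c=1, d=0): fault-free n1=1, n2=0, n3=1, n4=1 → 1; observed 1. Eliminates n3 stuck-at-0, n4 stuck-at-0.
Only n1 stuck-at-0 is consistent with every test.

n1 stuck-at-0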